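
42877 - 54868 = -11991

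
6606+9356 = 15962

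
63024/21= 21008/7 = 3001.14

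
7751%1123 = 1013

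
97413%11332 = 6757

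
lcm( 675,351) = 8775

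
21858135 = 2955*7397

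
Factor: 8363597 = 11^1*89^1*8543^1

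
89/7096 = 89/7096=0.01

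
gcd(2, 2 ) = 2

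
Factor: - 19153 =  - 107^1*179^1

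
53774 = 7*7682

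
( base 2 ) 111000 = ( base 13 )44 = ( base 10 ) 56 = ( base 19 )2I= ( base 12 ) 48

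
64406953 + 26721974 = 91128927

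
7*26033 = 182231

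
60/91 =60/91 =0.66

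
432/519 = 144/173 = 0.83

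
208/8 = 26 = 26.00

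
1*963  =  963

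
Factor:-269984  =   - 2^5*11^1 * 13^1*59^1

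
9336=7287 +2049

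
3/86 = 3/86 = 0.03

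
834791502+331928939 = 1166720441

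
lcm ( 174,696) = 696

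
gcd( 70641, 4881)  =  3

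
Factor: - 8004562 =  -  2^1 * 4002281^1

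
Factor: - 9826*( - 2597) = 25518122 = 2^1*7^2 * 17^3*53^1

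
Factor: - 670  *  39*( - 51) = 2^1*3^2*5^1*13^1*17^1*67^1 = 1332630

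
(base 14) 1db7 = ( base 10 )5453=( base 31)5ks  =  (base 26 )81j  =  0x154d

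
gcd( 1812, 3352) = 4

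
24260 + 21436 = 45696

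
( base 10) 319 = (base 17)11d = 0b100111111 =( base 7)634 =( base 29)b0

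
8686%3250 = 2186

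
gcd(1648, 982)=2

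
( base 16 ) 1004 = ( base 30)4gk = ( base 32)404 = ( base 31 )488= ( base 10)4100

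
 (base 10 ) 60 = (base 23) 2e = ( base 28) 24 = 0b111100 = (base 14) 44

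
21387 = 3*7129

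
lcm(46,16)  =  368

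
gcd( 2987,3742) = 1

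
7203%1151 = 297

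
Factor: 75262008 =2^3*3^1*277^1*11321^1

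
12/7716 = 1/643  =  0.00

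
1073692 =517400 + 556292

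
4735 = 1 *4735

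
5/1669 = 5/1669=0.00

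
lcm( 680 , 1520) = 25840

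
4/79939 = 4/79939  =  0.00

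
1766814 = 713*2478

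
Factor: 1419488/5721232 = 88718/357577 = 2^1*7^1*11^ ( - 1)*6337^1 * 32507^(  -  1 ) 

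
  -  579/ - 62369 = 579/62369 = 0.01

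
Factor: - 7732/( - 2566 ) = 3866/1283 = 2^1*1283^( - 1)*1933^1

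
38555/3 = 38555/3 = 12851.67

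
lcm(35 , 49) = 245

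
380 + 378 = 758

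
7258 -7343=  - 85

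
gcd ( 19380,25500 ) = 1020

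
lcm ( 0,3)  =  0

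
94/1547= 94/1547 = 0.06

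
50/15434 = 25/7717  =  0.00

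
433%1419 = 433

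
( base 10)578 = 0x242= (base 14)2D4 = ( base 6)2402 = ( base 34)H0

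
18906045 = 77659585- 58753540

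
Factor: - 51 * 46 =-2^1*3^1*17^1* 23^1 = - 2346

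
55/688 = 55/688 = 0.08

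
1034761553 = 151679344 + 883082209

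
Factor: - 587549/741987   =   - 3^(  -  3)* 27481^(  -  1)*587549^1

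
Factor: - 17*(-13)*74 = 16354 =2^1*13^1*17^1*37^1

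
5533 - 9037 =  - 3504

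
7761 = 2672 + 5089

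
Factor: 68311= 68311^1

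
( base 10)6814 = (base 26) a22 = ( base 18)130a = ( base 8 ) 15236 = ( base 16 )1A9E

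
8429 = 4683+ 3746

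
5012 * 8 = 40096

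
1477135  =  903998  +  573137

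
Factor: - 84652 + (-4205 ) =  - 88857 = -3^4*1097^1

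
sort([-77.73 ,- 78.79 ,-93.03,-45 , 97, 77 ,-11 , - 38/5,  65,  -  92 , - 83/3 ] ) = [-93.03,-92  ,-78.79 , - 77.73 ,-45, - 83/3, - 11, - 38/5,65,  77, 97]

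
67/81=67/81 = 0.83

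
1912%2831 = 1912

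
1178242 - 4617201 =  - 3438959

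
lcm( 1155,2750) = 57750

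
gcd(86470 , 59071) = 1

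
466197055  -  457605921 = 8591134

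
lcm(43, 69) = 2967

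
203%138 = 65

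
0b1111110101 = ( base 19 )2F6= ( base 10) 1013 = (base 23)1L1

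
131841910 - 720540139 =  - 588698229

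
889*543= 482727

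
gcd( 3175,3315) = 5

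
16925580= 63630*266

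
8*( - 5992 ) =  - 47936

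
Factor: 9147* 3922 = 2^1*3^1*37^1* 53^1*3049^1 = 35874534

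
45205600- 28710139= 16495461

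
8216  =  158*52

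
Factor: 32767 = 7^1*31^1*151^1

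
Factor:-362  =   - 2^1  *  181^1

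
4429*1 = 4429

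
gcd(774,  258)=258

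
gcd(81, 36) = 9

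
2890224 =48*60213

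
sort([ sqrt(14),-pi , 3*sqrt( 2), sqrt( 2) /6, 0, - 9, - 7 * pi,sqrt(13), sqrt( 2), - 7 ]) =[ - 7 * pi, - 9, - 7, - pi, 0, sqrt( 2 ) /6, sqrt(2),sqrt(13),sqrt(14),3 * sqrt(2)]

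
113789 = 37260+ 76529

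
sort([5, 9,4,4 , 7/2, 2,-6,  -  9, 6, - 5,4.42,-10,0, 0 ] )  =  [ - 10  , - 9, - 6, - 5 , 0, 0,  2,  7/2,4,  4 , 4.42,  5, 6, 9 ]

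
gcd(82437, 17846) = 1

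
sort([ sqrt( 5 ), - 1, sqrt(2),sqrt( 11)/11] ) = [ - 1,sqrt(11 )/11,  sqrt( 2),  sqrt( 5 )]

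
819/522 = 1 + 33/58 =1.57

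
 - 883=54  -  937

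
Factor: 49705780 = 2^2*5^1*107^1*23227^1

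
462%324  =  138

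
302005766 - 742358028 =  - 440352262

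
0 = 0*66895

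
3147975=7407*425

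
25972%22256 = 3716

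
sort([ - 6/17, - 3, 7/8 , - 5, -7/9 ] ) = [ - 5, - 3,  -  7/9, - 6/17, 7/8 ]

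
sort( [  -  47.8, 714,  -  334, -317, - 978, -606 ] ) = [ -978, - 606,  -  334 ,  -  317 ,- 47.8,  714 ] 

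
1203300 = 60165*20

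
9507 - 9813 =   -  306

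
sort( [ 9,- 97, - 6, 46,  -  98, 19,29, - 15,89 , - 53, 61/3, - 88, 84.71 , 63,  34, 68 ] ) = [ - 98, - 97, - 88, - 53, - 15,- 6, 9,19,61/3, 29, 34,  46, 63, 68,84.71, 89]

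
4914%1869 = 1176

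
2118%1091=1027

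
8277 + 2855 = 11132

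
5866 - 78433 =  - 72567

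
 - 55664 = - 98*568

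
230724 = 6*38454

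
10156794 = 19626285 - 9469491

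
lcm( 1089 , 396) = 4356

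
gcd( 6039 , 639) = 9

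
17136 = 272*63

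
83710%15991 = 3755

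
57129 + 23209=80338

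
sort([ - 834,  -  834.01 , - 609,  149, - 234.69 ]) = [ - 834.01,  -  834, - 609 ,  -  234.69, 149 ]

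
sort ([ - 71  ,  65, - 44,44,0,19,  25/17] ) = [ - 71 , - 44,0,25/17,19,44, 65] 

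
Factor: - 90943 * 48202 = - 4383634486= -2^1 * 7^1 * 11^1*199^1*313^1*457^1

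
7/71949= 7/71949 = 0.00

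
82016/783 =82016/783 = 104.75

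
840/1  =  840 = 840.00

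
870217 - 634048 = 236169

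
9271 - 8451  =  820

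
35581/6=5930 + 1/6  =  5930.17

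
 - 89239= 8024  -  97263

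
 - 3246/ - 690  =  4+81/115 = 4.70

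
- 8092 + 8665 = 573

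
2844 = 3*948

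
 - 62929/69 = -913 +68/69=- 912.01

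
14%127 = 14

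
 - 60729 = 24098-84827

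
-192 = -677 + 485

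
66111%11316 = 9531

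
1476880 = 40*36922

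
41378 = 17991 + 23387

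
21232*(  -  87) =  - 1847184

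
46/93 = 46/93 = 0.49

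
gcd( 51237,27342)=9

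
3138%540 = 438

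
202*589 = 118978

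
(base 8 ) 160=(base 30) 3m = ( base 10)112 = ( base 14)80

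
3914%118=20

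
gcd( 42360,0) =42360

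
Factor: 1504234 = 2^1 * 752117^1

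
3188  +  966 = 4154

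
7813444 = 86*90854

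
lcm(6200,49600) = 49600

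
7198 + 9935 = 17133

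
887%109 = 15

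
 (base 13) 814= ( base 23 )2dc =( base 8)2531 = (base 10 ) 1369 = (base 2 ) 10101011001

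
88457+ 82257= 170714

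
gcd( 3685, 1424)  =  1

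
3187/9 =3187/9 = 354.11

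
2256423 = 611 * 3693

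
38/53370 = 19/26685 =0.00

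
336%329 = 7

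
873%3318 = 873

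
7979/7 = 1139  +  6/7=1139.86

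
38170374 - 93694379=-55524005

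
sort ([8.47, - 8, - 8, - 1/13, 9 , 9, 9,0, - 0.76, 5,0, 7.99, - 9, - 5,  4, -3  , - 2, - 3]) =[  -  9, - 8,  -  8,  -  5 , - 3, - 3, - 2, - 0.76,-1/13, 0,0, 4, 5,7.99, 8.47, 9  ,  9, 9 ] 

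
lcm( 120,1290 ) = 5160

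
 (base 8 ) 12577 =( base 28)70f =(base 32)5BV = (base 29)6fm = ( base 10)5503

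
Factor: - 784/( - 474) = 392/237=2^3*3^(-1 )*7^2 * 79^( - 1) 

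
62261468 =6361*9788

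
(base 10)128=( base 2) 10000000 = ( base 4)2000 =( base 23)5d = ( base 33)3t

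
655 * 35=22925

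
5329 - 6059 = -730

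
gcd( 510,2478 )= 6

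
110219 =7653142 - 7542923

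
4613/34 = 4613/34=135.68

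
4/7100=1/1775 =0.00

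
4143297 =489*8473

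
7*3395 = 23765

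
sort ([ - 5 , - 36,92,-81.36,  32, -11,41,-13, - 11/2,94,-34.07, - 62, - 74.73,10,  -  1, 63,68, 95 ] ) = [-81.36, - 74.73, - 62, - 36, - 34.07, -13,-11,-11/2, - 5, - 1,10,32,41,63,68,92,94,95 ]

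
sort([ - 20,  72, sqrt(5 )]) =[ - 20,sqrt(5 ), 72]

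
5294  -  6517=-1223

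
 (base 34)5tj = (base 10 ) 6785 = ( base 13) 311c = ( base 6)51225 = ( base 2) 1101010000001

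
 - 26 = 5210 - 5236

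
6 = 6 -0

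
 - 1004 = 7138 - 8142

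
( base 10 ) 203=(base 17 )BG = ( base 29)70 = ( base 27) 7e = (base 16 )cb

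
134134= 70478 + 63656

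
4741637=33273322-28531685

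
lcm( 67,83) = 5561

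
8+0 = 8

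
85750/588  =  875/6 = 145.83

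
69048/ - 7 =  - 9864/1  =  - 9864.00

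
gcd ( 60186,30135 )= 21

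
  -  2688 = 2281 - 4969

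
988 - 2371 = -1383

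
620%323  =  297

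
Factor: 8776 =2^3*1097^1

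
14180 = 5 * 2836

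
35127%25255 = 9872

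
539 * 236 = 127204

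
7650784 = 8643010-992226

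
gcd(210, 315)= 105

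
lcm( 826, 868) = 51212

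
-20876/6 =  - 10438/3 = - 3479.33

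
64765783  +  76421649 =141187432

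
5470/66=82 + 29/33 = 82.88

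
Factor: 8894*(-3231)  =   - 28736514 = - 2^1*3^2*359^1*4447^1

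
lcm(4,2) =4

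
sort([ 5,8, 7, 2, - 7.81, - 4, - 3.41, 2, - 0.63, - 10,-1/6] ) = [-10, - 7.81, - 4, - 3.41, - 0.63, - 1/6,  2,  2,5,  7, 8]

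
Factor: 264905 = 5^1 * 52981^1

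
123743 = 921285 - 797542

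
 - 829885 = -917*905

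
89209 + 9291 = 98500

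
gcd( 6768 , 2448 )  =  144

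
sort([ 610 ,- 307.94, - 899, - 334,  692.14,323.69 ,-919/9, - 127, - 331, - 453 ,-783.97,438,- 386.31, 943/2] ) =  [ -899, - 783.97, - 453 , - 386.31,  -  334 , - 331,-307.94 , - 127, - 919/9, 323.69,438, 943/2 , 610, 692.14] 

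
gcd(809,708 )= 1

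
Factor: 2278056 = 2^3*3^1*11^1*8629^1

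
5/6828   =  5/6828 = 0.00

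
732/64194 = 122/10699=0.01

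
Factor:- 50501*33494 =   -  1691480494 = - 2^1* 11^1  *  4591^1*16747^1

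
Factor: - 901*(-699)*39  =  3^2*13^1*17^1*53^1*233^1= 24562161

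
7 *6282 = 43974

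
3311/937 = 3311/937=3.53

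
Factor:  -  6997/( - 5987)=5987^( - 1)*6997^1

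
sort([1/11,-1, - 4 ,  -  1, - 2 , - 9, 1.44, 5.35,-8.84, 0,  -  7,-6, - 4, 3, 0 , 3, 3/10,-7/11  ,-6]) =[-9, - 8.84, - 7,-6, - 6, -4, - 4, -2,-1, - 1,  -  7/11, 0, 0, 1/11, 3/10,  1.44,3, 3, 5.35] 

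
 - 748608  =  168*( - 4456) 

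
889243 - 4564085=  - 3674842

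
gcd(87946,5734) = 2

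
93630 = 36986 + 56644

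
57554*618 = 35568372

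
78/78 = 1 = 1.00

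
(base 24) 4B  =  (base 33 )38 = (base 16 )6b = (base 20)57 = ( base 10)107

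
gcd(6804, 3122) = 14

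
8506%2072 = 218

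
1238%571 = 96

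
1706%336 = 26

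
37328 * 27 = 1007856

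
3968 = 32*124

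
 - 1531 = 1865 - 3396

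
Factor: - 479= - 479^1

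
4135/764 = 4135/764 = 5.41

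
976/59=16 + 32/59 = 16.54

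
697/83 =697/83 = 8.40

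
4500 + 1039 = 5539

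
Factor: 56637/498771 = 31/273 = 3^( - 1 )*7^(-1)*13^(-1)*31^1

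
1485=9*165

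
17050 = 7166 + 9884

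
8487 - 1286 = 7201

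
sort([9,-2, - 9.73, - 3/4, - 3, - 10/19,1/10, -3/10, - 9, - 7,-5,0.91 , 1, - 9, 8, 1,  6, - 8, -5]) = [ - 9.73, - 9,-9 , - 8, - 7, - 5,- 5 , - 3 , - 2, - 3/4, - 10/19 , - 3/10, 1/10,  0.91,1,1,  6,8,9]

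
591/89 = 6 + 57/89=6.64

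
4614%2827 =1787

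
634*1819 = 1153246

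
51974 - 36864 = 15110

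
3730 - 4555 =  - 825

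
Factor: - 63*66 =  - 4158=- 2^1 *3^3*7^1*11^1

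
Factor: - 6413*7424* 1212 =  - 57703455744 =-  2^10 *3^1*11^2*29^1*53^1*101^1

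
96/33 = 32/11 = 2.91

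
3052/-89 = -3052/89 = - 34.29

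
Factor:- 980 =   -  2^2 *5^1*7^2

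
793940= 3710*214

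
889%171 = 34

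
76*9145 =695020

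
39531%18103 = 3325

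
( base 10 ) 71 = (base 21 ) 38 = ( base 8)107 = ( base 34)23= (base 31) 29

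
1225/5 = 245 = 245.00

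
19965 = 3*6655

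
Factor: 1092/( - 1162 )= - 78/83 = - 2^1*3^1*13^1*83^( - 1)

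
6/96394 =3/48197= 0.00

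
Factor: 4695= 3^1*5^1*313^1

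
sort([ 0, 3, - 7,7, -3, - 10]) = [ - 10, - 7, - 3, 0, 3, 7]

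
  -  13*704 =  - 9152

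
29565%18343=11222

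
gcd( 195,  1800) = 15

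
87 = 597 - 510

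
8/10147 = 8/10147 = 0.00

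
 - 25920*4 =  - 103680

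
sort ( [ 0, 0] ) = [0,0] 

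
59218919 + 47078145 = 106297064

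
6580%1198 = 590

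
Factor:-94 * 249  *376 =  - 8800656 = -2^4 * 3^1*47^2*83^1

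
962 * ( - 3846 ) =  - 3699852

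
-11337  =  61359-72696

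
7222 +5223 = 12445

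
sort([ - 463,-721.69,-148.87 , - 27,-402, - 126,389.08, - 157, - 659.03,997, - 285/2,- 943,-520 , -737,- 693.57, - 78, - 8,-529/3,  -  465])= [ - 943, - 737 ,-721.69, - 693.57,-659.03, - 520, -465,-463, - 402, - 529/3, - 157, - 148.87, - 285/2 ,-126,-78 , - 27 , - 8, 389.08,997 ] 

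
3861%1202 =255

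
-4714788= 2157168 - 6871956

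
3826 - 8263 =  - 4437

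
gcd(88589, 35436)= 1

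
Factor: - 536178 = - 2^1*3^1 * 89363^1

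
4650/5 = 930 = 930.00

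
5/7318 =5/7318= 0.00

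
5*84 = 420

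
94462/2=47231= 47231.00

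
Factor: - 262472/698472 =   -  301/801 = - 3^( - 2 )*7^1*43^1*89^ ( - 1 )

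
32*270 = 8640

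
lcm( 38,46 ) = 874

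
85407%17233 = 16475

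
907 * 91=82537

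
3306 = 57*58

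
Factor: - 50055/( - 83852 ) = 2^ ( - 2) * 3^1*5^1 *47^1 * 71^1*20963^( - 1 )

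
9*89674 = 807066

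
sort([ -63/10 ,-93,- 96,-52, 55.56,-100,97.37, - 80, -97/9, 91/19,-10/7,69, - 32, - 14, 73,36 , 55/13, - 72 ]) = [ - 100,  -  96, - 93,-80,-72 ,-52,  -  32,  -  14, - 97/9, -63/10,-10/7,55/13, 91/19,36, 55.56,69, 73,97.37 ]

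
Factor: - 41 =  - 41^1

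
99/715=9/65=0.14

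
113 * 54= 6102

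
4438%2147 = 144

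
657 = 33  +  624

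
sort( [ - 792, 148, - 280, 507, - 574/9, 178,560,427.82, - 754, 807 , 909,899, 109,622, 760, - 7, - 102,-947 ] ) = [ - 947,- 792, - 754, -280,- 102, - 574/9, - 7,109, 148, 178, 427.82, 507, 560,622,760, 807, 899, 909]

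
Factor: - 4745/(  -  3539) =5^1*13^1*73^1 * 3539^( - 1)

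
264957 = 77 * 3441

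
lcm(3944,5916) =11832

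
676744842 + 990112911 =1666857753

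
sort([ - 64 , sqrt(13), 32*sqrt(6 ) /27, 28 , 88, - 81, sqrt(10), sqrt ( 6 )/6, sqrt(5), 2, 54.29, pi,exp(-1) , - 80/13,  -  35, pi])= [-81,-64, - 35 ,-80/13, exp(  -  1 ),  sqrt(6 )/6, 2, sqrt(5 ) , 32* sqrt( 6)/27, pi, pi,sqrt(10 ),sqrt ( 13), 28, 54.29, 88 ]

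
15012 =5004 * 3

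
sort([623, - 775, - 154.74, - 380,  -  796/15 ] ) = [ - 775, - 380, - 154.74, - 796/15, 623 ]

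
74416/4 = 18604 = 18604.00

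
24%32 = 24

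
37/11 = 37/11 = 3.36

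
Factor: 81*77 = 6237 = 3^4*7^1*11^1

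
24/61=24/61=0.39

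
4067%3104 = 963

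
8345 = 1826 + 6519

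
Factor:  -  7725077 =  - 19^1* 406583^1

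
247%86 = 75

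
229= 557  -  328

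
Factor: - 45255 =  - 3^1*5^1 * 7^1*431^1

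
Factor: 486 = 2^1 * 3^5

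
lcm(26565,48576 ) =1700160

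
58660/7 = 8380  =  8380.00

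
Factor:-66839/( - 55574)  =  89/74 = 2^(-1 )*37^( - 1) * 89^1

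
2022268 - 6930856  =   - 4908588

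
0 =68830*0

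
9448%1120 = 488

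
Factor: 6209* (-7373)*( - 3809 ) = 7^1*13^1*  73^1*101^1*293^1*887^1 = 174372047213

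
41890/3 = 41890/3 = 13963.33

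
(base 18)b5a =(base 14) 149A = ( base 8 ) 7120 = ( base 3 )12000201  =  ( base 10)3664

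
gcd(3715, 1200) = 5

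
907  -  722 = 185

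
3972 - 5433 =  - 1461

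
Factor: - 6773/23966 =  - 2^( - 1 )  *  13^1*23^( - 1 ) = -  13/46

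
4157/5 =4157/5  =  831.40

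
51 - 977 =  - 926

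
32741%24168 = 8573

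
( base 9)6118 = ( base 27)63H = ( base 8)10570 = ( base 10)4472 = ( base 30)4t2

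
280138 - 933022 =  - 652884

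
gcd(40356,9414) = 18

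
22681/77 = 294+43/77 = 294.56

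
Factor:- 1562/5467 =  - 2^1*7^( - 1 ) =- 2/7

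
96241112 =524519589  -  428278477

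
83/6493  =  83/6493= 0.01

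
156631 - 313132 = - 156501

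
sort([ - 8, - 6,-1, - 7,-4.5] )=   [ - 8,  -  7, - 6 , - 4.5, -1] 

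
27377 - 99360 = -71983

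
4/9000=1/2250 = 0.00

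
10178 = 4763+5415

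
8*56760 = 454080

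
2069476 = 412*5023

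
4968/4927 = 1+41/4927 = 1.01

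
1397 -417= 980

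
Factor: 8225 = 5^2*7^1  *  47^1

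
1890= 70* 27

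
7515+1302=8817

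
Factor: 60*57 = 3420 =2^2*3^2 * 5^1 *19^1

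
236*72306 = 17064216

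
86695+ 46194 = 132889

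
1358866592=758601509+600265083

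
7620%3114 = 1392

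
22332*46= 1027272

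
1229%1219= 10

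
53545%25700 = 2145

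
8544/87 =2848/29 = 98.21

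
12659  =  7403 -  - 5256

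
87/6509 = 87/6509 = 0.01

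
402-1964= -1562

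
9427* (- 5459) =-51461993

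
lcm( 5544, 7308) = 160776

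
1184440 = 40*29611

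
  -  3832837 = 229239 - 4062076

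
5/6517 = 5/6517 = 0.00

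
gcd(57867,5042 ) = 1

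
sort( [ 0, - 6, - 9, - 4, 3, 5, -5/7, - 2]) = [ - 9 , - 6,-4,- 2, - 5/7, 0, 3 , 5]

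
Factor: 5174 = 2^1*13^1*199^1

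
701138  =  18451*38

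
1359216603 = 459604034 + 899612569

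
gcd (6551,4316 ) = 1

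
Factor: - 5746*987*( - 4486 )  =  2^2*3^1*7^1*13^2 * 17^1*47^1*2243^1 = 25441460772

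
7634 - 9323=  - 1689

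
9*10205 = 91845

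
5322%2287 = 748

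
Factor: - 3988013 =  - 17^1*234589^1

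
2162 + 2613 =4775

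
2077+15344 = 17421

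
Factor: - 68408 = -2^3*17^1*503^1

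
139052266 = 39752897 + 99299369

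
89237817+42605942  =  131843759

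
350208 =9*38912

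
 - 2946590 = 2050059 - 4996649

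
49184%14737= 4973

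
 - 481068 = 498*( - 966)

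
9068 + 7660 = 16728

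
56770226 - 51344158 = 5426068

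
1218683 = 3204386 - 1985703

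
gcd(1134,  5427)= 81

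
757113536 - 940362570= - 183249034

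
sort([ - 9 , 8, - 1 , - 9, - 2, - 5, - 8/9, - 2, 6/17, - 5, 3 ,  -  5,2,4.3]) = [ - 9, - 9, - 5, - 5, - 5, - 2, - 2, - 1,-8/9,6/17, 2,  3,4.3, 8]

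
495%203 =89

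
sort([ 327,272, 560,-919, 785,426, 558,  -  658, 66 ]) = [ - 919, - 658,66, 272, 327, 426,  558,560, 785]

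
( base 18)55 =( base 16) 5f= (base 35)2p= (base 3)10112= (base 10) 95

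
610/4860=61/486 = 0.13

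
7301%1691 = 537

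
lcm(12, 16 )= 48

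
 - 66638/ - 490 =33319/245 = 136.00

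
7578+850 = 8428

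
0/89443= 0 = 0.00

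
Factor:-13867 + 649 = - 13218 = - 2^1  *3^1*2203^1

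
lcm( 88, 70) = 3080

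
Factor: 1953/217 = 3^2 = 9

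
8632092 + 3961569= 12593661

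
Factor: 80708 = 2^2*20177^1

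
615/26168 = 615/26168 = 0.02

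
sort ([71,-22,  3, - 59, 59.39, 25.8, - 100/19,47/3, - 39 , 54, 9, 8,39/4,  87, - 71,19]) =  [  -  71, - 59, - 39, - 22, - 100/19,  3, 8,9, 39/4,47/3,19,  25.8,54,59.39 , 71, 87 ]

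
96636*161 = 15558396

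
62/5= 12 + 2/5 = 12.40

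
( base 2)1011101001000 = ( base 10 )5960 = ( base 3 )22011202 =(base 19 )G9D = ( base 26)8l6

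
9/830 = 9/830  =  0.01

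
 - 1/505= -1+504/505= - 0.00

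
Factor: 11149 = 11149^1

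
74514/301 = 74514/301 = 247.55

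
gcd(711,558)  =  9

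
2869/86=2869/86 = 33.36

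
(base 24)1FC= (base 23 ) 1i5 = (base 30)11I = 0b1110110100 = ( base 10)948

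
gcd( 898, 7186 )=2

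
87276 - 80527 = 6749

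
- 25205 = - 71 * 355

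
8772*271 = 2377212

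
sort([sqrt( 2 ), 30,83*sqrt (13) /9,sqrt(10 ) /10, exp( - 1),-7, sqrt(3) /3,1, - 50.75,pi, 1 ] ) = [ - 50.75,- 7,sqrt(10)/10,exp (-1),sqrt(3 ) /3,1,1,sqrt( 2 ),pi,30,83*sqrt( 13) /9]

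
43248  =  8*5406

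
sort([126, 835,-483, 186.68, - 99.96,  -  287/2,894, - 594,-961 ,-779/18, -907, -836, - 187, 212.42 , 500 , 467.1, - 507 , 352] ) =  [ - 961 , - 907, - 836, - 594, - 507, - 483, - 187, - 287/2,-99.96, - 779/18, 126,  186.68, 212.42, 352, 467.1,500,835, 894 ] 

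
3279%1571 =137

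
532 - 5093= - 4561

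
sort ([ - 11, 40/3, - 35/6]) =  [ - 11, - 35/6, 40/3]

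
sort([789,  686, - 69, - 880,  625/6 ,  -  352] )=[ - 880,  -  352, - 69,625/6,686,789 ] 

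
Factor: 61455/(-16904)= - 2^( - 3 )*3^1*5^1*17^1*241^1*2113^( - 1)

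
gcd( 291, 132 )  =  3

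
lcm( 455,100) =9100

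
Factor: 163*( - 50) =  - 2^1* 5^2*163^1  =  - 8150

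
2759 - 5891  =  -3132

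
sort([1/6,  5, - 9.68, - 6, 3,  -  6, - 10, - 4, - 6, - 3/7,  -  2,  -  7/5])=[ - 10, - 9.68 , - 6, - 6, - 6,  -  4,  -  2, - 7/5, - 3/7, 1/6, 3, 5 ] 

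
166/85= 166/85 = 1.95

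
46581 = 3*15527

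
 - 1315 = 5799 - 7114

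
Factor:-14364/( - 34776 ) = 19/46 = 2^(  -  1 )*19^1*23^( - 1)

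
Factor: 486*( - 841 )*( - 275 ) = 2^1*3^5*5^2 *11^1*29^2 =112399650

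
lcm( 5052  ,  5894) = 35364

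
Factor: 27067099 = 401^1*67499^1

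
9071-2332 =6739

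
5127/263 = 5127/263  =  19.49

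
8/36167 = 8/36167 = 0.00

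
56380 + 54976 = 111356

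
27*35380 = 955260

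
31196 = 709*44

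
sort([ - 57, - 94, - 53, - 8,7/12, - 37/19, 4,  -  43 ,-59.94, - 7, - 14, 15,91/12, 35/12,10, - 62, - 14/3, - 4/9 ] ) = [ - 94, - 62,  -  59.94,-57,-53, - 43,  -  14, - 8, - 7, - 14/3, - 37/19, - 4/9,  7/12, 35/12, 4,  91/12, 10,  15 ] 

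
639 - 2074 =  - 1435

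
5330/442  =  12+1/17 = 12.06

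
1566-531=1035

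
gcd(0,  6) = 6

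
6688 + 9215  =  15903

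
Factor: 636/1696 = 2^( - 3 ) * 3^1 = 3/8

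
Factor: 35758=2^1*19^1 *941^1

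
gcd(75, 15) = 15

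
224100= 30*7470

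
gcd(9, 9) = 9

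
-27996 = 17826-45822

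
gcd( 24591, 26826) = 3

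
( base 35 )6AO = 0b1111000101100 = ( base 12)4578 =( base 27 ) AG2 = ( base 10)7724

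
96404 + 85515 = 181919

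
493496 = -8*( - 61687)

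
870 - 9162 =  - 8292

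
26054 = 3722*7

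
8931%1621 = 826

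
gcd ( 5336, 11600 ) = 232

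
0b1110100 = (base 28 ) 44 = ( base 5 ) 431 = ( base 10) 116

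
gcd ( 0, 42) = 42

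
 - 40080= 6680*(  -  6)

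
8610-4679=3931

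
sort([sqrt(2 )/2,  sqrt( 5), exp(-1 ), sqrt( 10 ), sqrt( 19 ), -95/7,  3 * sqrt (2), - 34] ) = [ - 34,-95/7, exp(-1 ), sqrt (2) /2,  sqrt(5 ),sqrt( 10),3*sqrt( 2),sqrt(19) ] 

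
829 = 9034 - 8205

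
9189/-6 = -3063/2 = - 1531.50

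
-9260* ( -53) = 490780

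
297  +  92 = 389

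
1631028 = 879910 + 751118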